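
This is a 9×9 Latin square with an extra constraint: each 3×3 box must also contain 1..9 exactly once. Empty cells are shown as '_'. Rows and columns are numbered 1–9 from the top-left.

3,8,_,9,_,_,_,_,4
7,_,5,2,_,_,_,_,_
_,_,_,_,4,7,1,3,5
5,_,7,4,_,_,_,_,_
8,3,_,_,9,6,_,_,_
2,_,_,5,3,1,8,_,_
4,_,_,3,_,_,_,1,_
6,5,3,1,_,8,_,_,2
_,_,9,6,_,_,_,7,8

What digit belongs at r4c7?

9

r1c6 = 5: row 1 has {3,4,8,9}; col 6 has {1,6,7,8}; box has {2,4,7,9} → only 5 remains.
r2c6 = 3: row 2 has {2,5,7}; col 6 has {1,5,6,7,8}; box has {2,4,5,7,9} → only 3 remains.
r3c1 = 9: row 3 has {1,3,4,5,7}; col 1 has {2,3,4,5,6,7,8}; box has {3,5,7,8} → only 9 remains.
r3c4 = 8: row 3 has {1,3,4,5,7,9}; col 4 has {1,2,3,4,5,6,9}; box has {2,3,4,5,7,9} → only 8 remains.
r4c6 = 2: row 4 has {4,5,7}; col 6 has {1,3,5,6,7,8}; box has {1,3,4,5,6,9} → only 2 remains.
r5c4 = 7: row 5 has {3,6,8,9}; col 4 has {1,2,3,4,5,6,8,9}; box has {1,2,3,4,5,6,9} → only 7 remains.
r5c9 = 1: row 5 has {3,6,7,8,9}; col 9 has {2,4,5,8}; box has {8} → only 1 remains.
r7c6 = 9: row 7 has {1,3,4}; col 6 has {1,2,3,5,6,7,8}; box has {1,3,6,8} → only 9 remains.
r7c9 = 6: row 7 has {1,3,4,9}; col 9 has {1,2,4,5,8}; box has {1,2,7,8} → only 6 remains.
r8c5 = 7: row 8 has {1,2,3,5,6,8}; col 5 has {3,4,9}; box has {1,3,6,8,9} → only 7 remains.
r9c1 = 1: row 9 has {6,7,8,9}; col 1 has {2,3,4,5,6,7,8,9}; box has {3,4,5,6,9} → only 1 remains.
r9c2 = 2: row 9 has {1,6,7,8,9}; col 2 has {3,5,8}; box has {1,3,4,5,6,9} → only 2 remains.
r9c5 = 5: row 9 has {1,2,6,7,8,9}; col 5 has {3,4,7,9}; box has {1,3,6,7,8,9} → only 5 remains.
r9c6 = 4: row 9 has {1,2,5,6,7,8,9}; col 6 has {1,2,3,5,6,7,8,9}; box has {1,3,5,6,7,8,9} → only 4 remains.
r9c7 = 3: row 9 has {1,2,4,5,6,7,8,9}; col 7 has {1,8}; box has {1,2,6,7,8} → only 3 remains.
r2c9 = 9: row 2 has {2,3,5,7}; col 9 has {1,2,4,5,6,8}; box has {1,3,4,5} → only 9 remains.
r3c2 = 6: row 3 has {1,3,4,5,7,8,9}; col 2 has {2,3,5,8}; box has {3,5,7,8,9} → only 6 remains.
r3c3 = 2: row 3 has {1,3,4,5,6,7,8,9}; col 3 has {3,5,7,9}; box has {3,5,6,7,8,9} → only 2 remains.
r4c5 = 8: row 4 has {2,4,5,7}; col 5 has {3,4,5,7,9}; box has {1,2,3,4,5,6,7,9} → only 8 remains.
r4c9 = 3: row 4 has {2,4,5,7,8}; col 9 has {1,2,4,5,6,8,9}; box has {1,8} → only 3 remains.
r5c3 = 4: row 5 has {1,3,6,7,8,9}; col 3 has {2,3,5,7,9}; box has {2,3,5,7,8} → only 4 remains.
r6c2 = 9: row 6 has {1,2,3,5,8}; col 2 has {2,3,5,6,8}; box has {2,3,4,5,7,8} → only 9 remains.
r6c3 = 6: row 6 has {1,2,3,5,8,9}; col 3 has {2,3,4,5,7,9}; box has {2,3,4,5,7,8,9} → only 6 remains.
r6c8 = 4: row 6 has {1,2,3,5,6,8,9}; col 8 has {1,3,7}; box has {1,3,8} → only 4 remains.
r6c9 = 7: row 6 has {1,2,3,4,5,6,8,9}; col 9 has {1,2,3,4,5,6,8,9}; box has {1,3,4,8} → only 7 remains.
r7c2 = 7: row 7 has {1,3,4,6,9}; col 2 has {2,3,5,6,8,9}; box has {1,2,3,4,5,6,9} → only 7 remains.
r7c3 = 8: row 7 has {1,3,4,6,7,9}; col 3 has {2,3,4,5,6,7,9}; box has {1,2,3,4,5,6,7,9} → only 8 remains.
r7c5 = 2: row 7 has {1,3,4,6,7,8,9}; col 5 has {3,4,5,7,8,9}; box has {1,3,4,5,6,7,8,9} → only 2 remains.
r7c7 = 5: row 7 has {1,2,3,4,6,7,8,9}; col 7 has {1,3,8}; box has {1,2,3,6,7,8} → only 5 remains.
r8c8 = 9: row 8 has {1,2,3,5,6,7,8}; col 8 has {1,3,4,7}; box has {1,2,3,5,6,7,8} → only 9 remains.
r1c3 = 1: row 1 has {3,4,5,8,9}; col 3 has {2,3,4,5,6,7,8,9}; box has {2,3,5,6,7,8,9} → only 1 remains.
r1c5 = 6: row 1 has {1,3,4,5,8,9}; col 5 has {2,3,4,5,7,8,9}; box has {2,3,4,5,7,8,9} → only 6 remains.
r1c8 = 2: row 1 has {1,3,4,5,6,8,9}; col 8 has {1,3,4,7,9}; box has {1,3,4,5,9} → only 2 remains.
r2c2 = 4: row 2 has {2,3,5,7,9}; col 2 has {2,3,5,6,7,8,9}; box has {1,2,3,5,6,7,8,9} → only 4 remains.
r2c5 = 1: row 2 has {2,3,4,5,7,9}; col 5 has {2,3,4,5,6,7,8,9}; box has {2,3,4,5,6,7,8,9} → only 1 remains.
r2c7 = 6: row 2 has {1,2,3,4,5,7,9}; col 7 has {1,3,5,8}; box has {1,2,3,4,5,9} → only 6 remains.
r2c8 = 8: row 2 has {1,2,3,4,5,6,7,9}; col 8 has {1,2,3,4,7,9}; box has {1,2,3,4,5,6,9} → only 8 remains.
r4c2 = 1: row 4 has {2,3,4,5,7,8}; col 2 has {2,3,4,5,6,7,8,9}; box has {2,3,4,5,6,7,8,9} → only 1 remains.
r4c7 = 9: row 4 has {1,2,3,4,5,7,8}; col 7 has {1,3,5,6,8}; box has {1,3,4,7,8} → only 9 remains.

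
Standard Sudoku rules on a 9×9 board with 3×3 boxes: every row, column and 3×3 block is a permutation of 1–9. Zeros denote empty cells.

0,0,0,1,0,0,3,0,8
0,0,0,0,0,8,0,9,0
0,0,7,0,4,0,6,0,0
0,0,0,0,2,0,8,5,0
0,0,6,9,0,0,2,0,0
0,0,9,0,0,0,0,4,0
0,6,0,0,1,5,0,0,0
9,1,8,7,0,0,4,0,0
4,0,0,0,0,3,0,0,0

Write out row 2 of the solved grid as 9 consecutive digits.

row 8, column 5 = 6: row 8 has {1,4,7,8,9}; col 5 has {1,2,4}; box has {1,3,5,7} → only 6 remains.
row 8, column 6 = 2: row 8 has {1,4,6,7,8,9}; col 6 has {3,5,8}; box has {1,3,5,6,7} → only 2 remains.
row 8, column 8 = 3: row 8 has {1,2,4,6,7,8,9}; col 8 has {4,5,9}; box has {4} → only 3 remains.
row 8, column 9 = 5: row 8 has {1,2,3,4,6,7,8,9}; col 9 has {8}; box has {3,4} → only 5 remains.
row 9, column 4 = 8: row 9 has {3,4}; col 4 has {1,7,9}; box has {1,2,3,5,6,7} → only 8 remains.
row 9, column 5 = 9: row 9 has {3,4,8}; col 5 has {1,2,4,6}; box has {1,2,3,5,6,7,8} → only 9 remains.
row 3, column 6 = 9: row 3 has {4,6,7}; col 6 has {2,3,5,8}; box has {1,4,8} → only 9 remains.
row 7, column 4 = 4: row 7 has {1,5,6}; col 4 has {1,7,8,9}; box has {1,2,3,5,6,7,8,9} → only 4 remains.
row 1, column 2 = 9: in row 1, 9 can only go here (every other open cell in that row sees a 9).
row 1, column 3 = 4: in row 1, 4 can only go here (every other open cell in that row sees a 4).
row 2, column 9 = 4: in row 2, 4 can only go here (every other open cell in that row sees a 4).
row 4, column 9 = 9: in row 4, 9 can only go here (every other open cell in that row sees a 9).
row 7, column 8 = 8: in row 7, 8 can only go here (every other open cell in that row sees an 8).
row 7, column 7 = 9: in row 7, 9 can only go here (every other open cell in that row sees a 9).
row 2, column 7 = 5: in column 7, 5 can only go here (every other open cell in that column sees a 5).
row 2, column 5 = 7: in row 2, 7 can only go here (every other open cell in that row sees a 7).
row 1, column 5 = 5: row 1 has {1,3,4,8,9}; col 5 has {1,2,4,6,7,9}; box has {1,4,7,8,9} → only 5 remains.
row 1, column 6 = 6: row 1 has {1,3,4,5,8,9}; col 6 has {2,3,5,8,9}; box has {1,4,5,7,8,9} → only 6 remains.
row 1, column 1 = 2: row 1 has {1,3,4,5,6,8,9}; col 1 has {4,9}; box has {4,7,9} → only 2 remains.
row 1, column 8 = 7: row 1 has {1,2,3,4,5,6,8,9}; col 8 has {3,4,5,8,9}; box has {3,4,5,6,8,9} → only 7 remains.
row 2, column 2 = 3: row 2 has {4,5,7,8,9}; col 2 has {1,6,9}; box has {2,4,7,9} → only 3 remains.
row 2, column 3 = 1: row 2 has {3,4,5,7,8,9}; col 3 has {4,6,7,8,9}; box has {2,3,4,7,9} → only 1 remains.
row 2, column 4 = 2: row 2 has {1,3,4,5,7,8,9}; col 4 has {1,4,7,8,9}; box has {1,4,5,6,7,8,9} → only 2 remains.
row 3, column 4 = 3: row 3 has {4,6,7,9}; col 4 has {1,2,4,7,8,9}; box has {1,2,4,5,6,7,8,9} → only 3 remains.
row 4, column 3 = 3: row 4 has {2,5,8,9}; col 3 has {1,4,6,7,8,9}; box has {6,9} → only 3 remains.
row 4, column 4 = 6: row 4 has {2,3,5,8,9}; col 4 has {1,2,3,4,7,8,9}; box has {2,9} → only 6 remains.
row 5, column 8 = 1: row 5 has {2,6,9}; col 8 has {3,4,5,7,8,9}; box has {2,4,5,8,9} → only 1 remains.
row 6, column 4 = 5: row 6 has {4,9}; col 4 has {1,2,3,4,6,7,8,9}; box has {2,6,9} → only 5 remains.
row 6, column 7 = 7: row 6 has {4,5,9}; col 7 has {2,3,4,5,6,8,9}; box has {1,2,4,5,8,9} → only 7 remains.
row 7, column 3 = 2: row 7 has {1,4,5,6,8,9}; col 3 has {1,3,4,6,7,8,9}; box has {1,4,6,8,9} → only 2 remains.
row 7, column 9 = 7: row 7 has {1,2,4,5,6,8,9}; col 9 has {4,5,8,9}; box has {3,4,5,8,9} → only 7 remains.
row 9, column 3 = 5: row 9 has {3,4,8,9}; col 3 has {1,2,3,4,6,7,8,9}; box has {1,2,4,6,8,9} → only 5 remains.
row 9, column 7 = 1: row 9 has {3,4,5,8,9}; col 7 has {2,3,4,5,6,7,8,9}; box has {3,4,5,7,8,9} → only 1 remains.
row 2, column 1 = 6: row 2 has {1,2,3,4,5,7,8,9}; col 1 has {2,4,9}; box has {1,2,3,4,7,9} → only 6 remains.

631278594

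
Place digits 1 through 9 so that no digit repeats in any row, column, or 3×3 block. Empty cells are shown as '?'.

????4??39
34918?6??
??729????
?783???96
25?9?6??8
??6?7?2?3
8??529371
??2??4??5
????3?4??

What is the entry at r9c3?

5

r3c9 = 4 (sole candidate).
r5c5 = 1 (sole candidate).
r5c7 = 7 (sole candidate).
r5c8 = 4 (sole candidate).
r7c2 = 6 (sole candidate).
r7c3 = 4 (sole candidate).
r8c5 = 6 (sole candidate).
r8c8 = 8 (sole candidate).
r9c9 = 2 (sole candidate).
r2c9 = 7 (sole candidate).
r4c5 = 5 (sole candidate).
r4c6 = 2 (sole candidate).
r4c7 = 1 (sole candidate).
r5c3 = 3 (sole candidate).
r6c6 = 8 (sole candidate).
r6c8 = 5 (sole candidate).
r8c4 = 7 (sole candidate).
r8c7 = 9 (sole candidate).
r9c4 = 8 (sole candidate).
r9c6 = 1 (sole candidate).
r9c8 = 6 (sole candidate).
r1c4 = 6 (sole candidate).
r2c6 = 5 (sole candidate).
r2c8 = 2 (sole candidate).
r3c6 = 3 (sole candidate).
r3c8 = 1 (sole candidate).
r4c1 = 4 (sole candidate).
r6c4 = 4 (sole candidate).
r8c1 = 1 (sole candidate).
r8c2 = 3 (sole candidate).
r9c2 = 9 (sole candidate).
r9c3 = 5: row 9 has {1,2,3,4,6,8,9}; col 3 has {2,3,4,6,7,8,9}; box has {1,2,3,4,6,8,9} → only 5 remains.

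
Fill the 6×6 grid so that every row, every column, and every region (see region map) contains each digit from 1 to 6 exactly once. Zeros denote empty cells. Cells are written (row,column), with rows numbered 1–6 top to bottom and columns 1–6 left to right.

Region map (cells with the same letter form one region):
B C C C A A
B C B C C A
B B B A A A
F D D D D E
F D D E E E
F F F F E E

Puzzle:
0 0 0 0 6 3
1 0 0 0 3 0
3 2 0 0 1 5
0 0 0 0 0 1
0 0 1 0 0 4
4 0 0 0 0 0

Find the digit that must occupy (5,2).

(1,1) = 5 (sole candidate).
(2,6) = 2 (sole candidate).
(3,4) = 4 (sole candidate).
(6,6) = 6 (sole candidate).
(3,3) = 6 (sole candidate).
(2,3) = 4 (sole candidate).
(1,3) = 2 (sole candidate).
(1,4) = 1 (sole candidate).
(1,2) = 4 (sole candidate).
(4,5) = 4 (hidden single in row 4).
(6,2) = 1 (hidden single in row 6).
(4,4) = 2 (hidden single in region D).
(4,1) = 6 (sole candidate).
(5,1) = 2 (sole candidate).
(5,5) = 5 (sole candidate).
(6,5) = 2 (sole candidate).
(5,4) = 3 (sole candidate).
(6,4) = 5 (sole candidate).
(2,4) = 6 (sole candidate).
(5,2) = 6: row 5 has {1,2,3,4,5}; col 2 has {1,2,4}; region has {1,2,4} → only 6 remains.

6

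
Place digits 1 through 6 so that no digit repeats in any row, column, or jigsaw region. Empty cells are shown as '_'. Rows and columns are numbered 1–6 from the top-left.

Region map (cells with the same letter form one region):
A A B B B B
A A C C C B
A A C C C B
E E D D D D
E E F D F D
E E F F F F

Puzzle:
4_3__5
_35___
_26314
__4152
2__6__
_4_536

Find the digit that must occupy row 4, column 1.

3

row 1, column 4 = 2: row 1 has {3,4,5}; col 4 has {1,3,5,6}; region has {3,4,5} → only 2 remains.
row 1, column 5 = 6: row 1 has {2,3,4,5}; col 5 has {1,3,5}; region has {2,3,4,5} → only 6 remains.
row 2, column 4 = 4: row 2 has {3,5}; col 4 has {1,2,3,5,6}; region has {1,3,5,6} → only 4 remains.
row 2, column 5 = 2: row 2 has {3,4,5}; col 5 has {1,3,5,6}; region has {1,3,4,5,6} → only 2 remains.
row 2, column 6 = 1: row 2 has {2,3,4,5}; col 6 has {2,4,5,6}; region has {2,3,4,5,6} → only 1 remains.
row 3, column 1 = 5: row 3 has {1,2,3,4,6}; col 1 has {2,4}; region has {2,3,4} → only 5 remains.
row 4, column 2 = 6: row 4 has {1,2,4,5}; col 2 has {2,3,4}; region has {2,4} → only 6 remains.
row 5, column 3 = 1: row 5 has {2,6}; col 3 has {3,4,5,6}; region has {3,5,6} → only 1 remains.
row 5, column 5 = 4: row 5 has {1,2,6}; col 5 has {1,2,3,5,6}; region has {1,3,5,6} → only 4 remains.
row 5, column 6 = 3: row 5 has {1,2,4,6}; col 6 has {1,2,4,5,6}; region has {1,2,4,5,6} → only 3 remains.
row 6, column 1 = 1: row 6 has {3,4,5,6}; col 1 has {2,4,5}; region has {2,4,6} → only 1 remains.
row 6, column 3 = 2: row 6 has {1,3,4,5,6}; col 3 has {1,3,4,5,6}; region has {1,3,4,5,6} → only 2 remains.
row 1, column 2 = 1: row 1 has {2,3,4,5,6}; col 2 has {2,3,4,6}; region has {2,3,4,5} → only 1 remains.
row 2, column 1 = 6: row 2 has {1,2,3,4,5}; col 1 has {1,2,4,5}; region has {1,2,3,4,5} → only 6 remains.
row 4, column 1 = 3: row 4 has {1,2,4,5,6}; col 1 has {1,2,4,5,6}; region has {1,2,4,6} → only 3 remains.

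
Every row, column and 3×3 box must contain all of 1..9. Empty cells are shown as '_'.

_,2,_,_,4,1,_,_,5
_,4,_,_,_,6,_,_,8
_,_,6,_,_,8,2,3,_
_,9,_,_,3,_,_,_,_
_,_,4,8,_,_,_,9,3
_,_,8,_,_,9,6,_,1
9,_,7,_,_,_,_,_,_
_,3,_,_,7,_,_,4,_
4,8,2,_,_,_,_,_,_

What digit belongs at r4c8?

r1c8 = 6: in row 1, 6 can only go here (every other open cell in that row sees a 6).
r1c1 = 8: in row 1, 8 can only go here (every other open cell in that row sees an 8).
r3c9 = 4: in row 3, 4 can only go here (every other open cell in that row sees a 4).
r6c1 = 3: in row 6, 3 can only go here (every other open cell in that row sees a 3).
r6c4 = 4: in row 6, 4 can only go here (every other open cell in that row sees a 4).
r4c7 = 4: in row 4, 4 can only go here (every other open cell in that row sees a 4).
r4c8 = 8: in row 4, 8 can only go here (every other open cell in that row sees an 8).

8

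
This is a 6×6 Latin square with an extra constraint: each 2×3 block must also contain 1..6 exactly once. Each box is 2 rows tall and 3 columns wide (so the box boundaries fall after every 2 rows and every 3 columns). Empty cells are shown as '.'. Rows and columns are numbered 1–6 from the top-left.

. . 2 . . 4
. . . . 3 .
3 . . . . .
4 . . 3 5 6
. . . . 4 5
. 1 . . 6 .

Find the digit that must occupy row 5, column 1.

row 1, column 5 = 1: row 1 has {2,4}; col 5 has {3,4,5,6}; box has {3,4} → only 1 remains.
row 2, column 6 = 2: row 2 has {3}; col 6 has {4,5,6}; box has {1,3,4} → only 2 remains.
row 3, column 5 = 2: row 3 has {3}; col 5 has {1,3,4,5,6}; box has {3,5,6} → only 2 remains.
row 3, column 6 = 1: row 3 has {2,3}; col 6 has {2,4,5,6}; box has {2,3,5,6} → only 1 remains.
row 4, column 2 = 2: row 4 has {3,4,5,6}; col 2 has {1}; box has {3,4} → only 2 remains.
row 4, column 3 = 1: row 4 has {2,3,4,5,6}; col 3 has {2}; box has {2,3,4} → only 1 remains.
row 6, column 4 = 2: row 6 has {1,6}; col 4 has {3}; box has {4,5,6} → only 2 remains.
row 6, column 6 = 3: row 6 has {1,2,6}; col 6 has {1,2,4,5,6}; box has {2,4,5,6} → only 3 remains.
row 3, column 4 = 4: row 3 has {1,2,3}; col 4 has {2,3}; box has {1,2,3,5,6} → only 4 remains.
row 5, column 4 = 1: row 5 has {4,5}; col 4 has {2,3,4}; box has {2,3,4,5,6} → only 1 remains.
row 6, column 1 = 5: row 6 has {1,2,3,6}; col 1 has {3,4}; box has {1} → only 5 remains.
row 6, column 3 = 4: row 6 has {1,2,3,5,6}; col 3 has {1,2}; box has {1,5} → only 4 remains.
row 1, column 1 = 6: row 1 has {1,2,4}; col 1 has {3,4,5}; box has {2} → only 6 remains.
row 1, column 4 = 5: row 1 has {1,2,4,6}; col 4 has {1,2,3,4}; box has {1,2,3,4} → only 5 remains.
row 2, column 1 = 1: row 2 has {2,3}; col 1 has {3,4,5,6}; box has {2,6} → only 1 remains.
row 2, column 3 = 5: row 2 has {1,2,3}; col 3 has {1,2,4}; box has {1,2,6} → only 5 remains.
row 2, column 4 = 6: row 2 has {1,2,3,5}; col 4 has {1,2,3,4,5}; box has {1,2,3,4,5} → only 6 remains.
row 3, column 3 = 6: row 3 has {1,2,3,4}; col 3 has {1,2,4,5}; box has {1,2,3,4} → only 6 remains.
row 5, column 1 = 2: row 5 has {1,4,5}; col 1 has {1,3,4,5,6}; box has {1,4,5} → only 2 remains.

2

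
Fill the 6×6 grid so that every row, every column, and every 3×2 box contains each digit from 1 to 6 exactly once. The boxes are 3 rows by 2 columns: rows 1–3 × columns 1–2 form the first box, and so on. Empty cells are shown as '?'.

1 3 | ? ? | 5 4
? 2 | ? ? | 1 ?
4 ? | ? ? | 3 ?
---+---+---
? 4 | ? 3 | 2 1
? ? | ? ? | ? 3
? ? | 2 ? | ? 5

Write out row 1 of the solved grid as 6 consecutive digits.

R1C3 = 6: row 1 has {1,3,4,5}; col 3 has {2}; box has {} → only 6 remains.
R1C4 = 2: row 1 has {1,3,4,5,6}; col 4 has {3}; box has {6} → only 2 remains.

136254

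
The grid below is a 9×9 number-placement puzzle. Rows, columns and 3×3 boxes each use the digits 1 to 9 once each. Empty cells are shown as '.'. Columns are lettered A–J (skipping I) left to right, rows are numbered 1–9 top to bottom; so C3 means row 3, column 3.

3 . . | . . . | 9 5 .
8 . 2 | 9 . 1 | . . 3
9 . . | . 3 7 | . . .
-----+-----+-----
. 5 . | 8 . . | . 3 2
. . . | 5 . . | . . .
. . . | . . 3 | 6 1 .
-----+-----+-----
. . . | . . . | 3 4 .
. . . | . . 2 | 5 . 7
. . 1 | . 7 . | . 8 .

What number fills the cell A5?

1

G9 = 2 (sole candidate).
E2 = 5 (hidden single in row 2).
C3 = 5 (hidden single in row 3).
J6 = 5 (hidden single in row 6).
D6 = 7 (hidden single in column 4).
G3 = 1 (hidden single in column 7).
B1 = 1 (hidden single in row 1).
C1 = 7 (hidden single in row 1).
J3 = 8 (hidden single in row 3).
G5 = 8 (hidden single in column 7).
H3 = 2 (hidden single in column 8).
D1 = 2 (hidden single in column 4).
J7 = 1 (hidden single in column 9).
D7 = 6 (sole candidate).
D3 = 4 (sole candidate).
D9 = 3 (sole candidate).
B3 = 6 (sole candidate).
D8 = 1 (sole candidate).
B2 = 4 (sole candidate).
G2 = 7 (sole candidate).
H2 = 6 (sole candidate).
G4 = 4 (sole candidate).
J5 = 9 (sole candidate).
H8 = 9 (sole candidate).
B9 = 9 (sole candidate).
J9 = 6 (sole candidate).
J1 = 4 (sole candidate).
H5 = 7 (sole candidate).
C7 = 8 (sole candidate).
E7 = 9 (sole candidate).
F7 = 5 (sole candidate).
B8 = 3 (sole candidate).
F9 = 4 (sole candidate).
B5 = 2 (sole candidate).
F5 = 6 (sole candidate).
A6 = 4 (sole candidate).
B6 = 8 (sole candidate).
C6 = 9 (sole candidate).
E6 = 2 (sole candidate).
B7 = 7 (sole candidate).
A8 = 6 (sole candidate).
C8 = 4 (sole candidate).
E8 = 8 (sole candidate).
A9 = 5 (sole candidate).
E1 = 6 (sole candidate).
F1 = 8 (sole candidate).
C4 = 6 (sole candidate).
E4 = 1 (sole candidate).
F4 = 9 (sole candidate).
A5 = 1: row 5 has {2,5,6,7,8,9}; col 1 has {3,4,5,6,8,9}; box has {2,4,5,6,8,9} → only 1 remains.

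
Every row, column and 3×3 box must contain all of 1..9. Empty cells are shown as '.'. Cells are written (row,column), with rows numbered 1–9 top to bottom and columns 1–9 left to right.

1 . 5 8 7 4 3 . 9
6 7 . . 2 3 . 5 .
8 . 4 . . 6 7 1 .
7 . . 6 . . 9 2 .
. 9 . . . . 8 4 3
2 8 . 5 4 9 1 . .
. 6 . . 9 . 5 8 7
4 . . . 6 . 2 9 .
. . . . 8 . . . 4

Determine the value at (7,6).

1

(1,2) = 2: row 1 has {1,3,4,5,7,8,9}; col 2 has {6,7,8,9}; box has {1,4,5,6,7,8} → only 2 remains.
(1,8) = 6: row 1 has {1,2,3,4,5,7,8,9}; col 8 has {1,2,4,5,8,9}; box has {1,3,5,7,9} → only 6 remains.
(2,3) = 9: row 2 has {2,3,5,6,7}; col 3 has {4,5}; box has {1,2,4,5,6,7,8} → only 9 remains.
(2,4) = 1: row 2 has {2,3,5,6,7,9}; col 4 has {5,6,8}; box has {2,3,4,6,7,8} → only 1 remains.
(2,7) = 4: row 2 has {1,2,3,5,6,7,9}; col 7 has {1,2,3,5,7,8,9}; box has {1,3,5,6,7,9} → only 4 remains.
(2,9) = 8: row 2 has {1,2,3,4,5,6,7,9}; col 9 has {3,4,7,9}; box has {1,3,4,5,6,7,9} → only 8 remains.
(3,2) = 3: row 3 has {1,4,6,7,8}; col 2 has {2,6,7,8,9}; box has {1,2,4,5,6,7,8,9} → only 3 remains.
(3,4) = 9: row 3 has {1,3,4,6,7,8}; col 4 has {1,5,6,8}; box has {1,2,3,4,6,7,8} → only 9 remains.
(3,5) = 5: row 3 has {1,3,4,6,7,8,9}; col 5 has {2,4,6,7,8,9}; box has {1,2,3,4,6,7,8,9} → only 5 remains.
(3,9) = 2: row 3 has {1,3,4,5,6,7,8,9}; col 9 has {3,4,7,8,9}; box has {1,3,4,5,6,7,8,9} → only 2 remains.
(4,9) = 5: row 4 has {2,6,7,9}; col 9 has {2,3,4,7,8,9}; box has {1,2,3,4,8,9} → only 5 remains.
(5,1) = 5: row 5 has {3,4,8,9}; col 1 has {1,2,4,6,7,8}; box has {2,7,8,9} → only 5 remains.
(5,5) = 1: row 5 has {3,4,5,8,9}; col 5 has {2,4,5,6,7,8,9}; box has {4,5,6,9} → only 1 remains.
(6,8) = 7: row 6 has {1,2,4,5,8,9}; col 8 has {1,2,4,5,6,8,9}; box has {1,2,3,4,5,8,9} → only 7 remains.
(6,9) = 6: row 6 has {1,2,4,5,7,8,9}; col 9 has {2,3,4,5,7,8,9}; box has {1,2,3,4,5,7,8,9} → only 6 remains.
(7,1) = 3: row 7 has {5,6,7,8,9}; col 1 has {1,2,4,5,6,7,8}; box has {4,6} → only 3 remains.
(8,9) = 1: row 8 has {2,4,6,9}; col 9 has {2,3,4,5,6,7,8,9}; box has {2,4,5,7,8,9} → only 1 remains.
(9,1) = 9: row 9 has {4,8}; col 1 has {1,2,3,4,5,6,7,8}; box has {3,4,6} → only 9 remains.
(9,7) = 6: row 9 has {4,8,9}; col 7 has {1,2,3,4,5,7,8,9}; box has {1,2,4,5,7,8,9} → only 6 remains.
(9,8) = 3: row 9 has {4,6,8,9}; col 8 has {1,2,4,5,6,7,8,9}; box has {1,2,4,5,6,7,8,9} → only 3 remains.
(4,5) = 3: row 4 has {2,5,6,7,9}; col 5 has {1,2,4,5,6,7,8,9}; box has {1,4,5,6,9} → only 3 remains.
(4,6) = 8: row 4 has {2,3,5,6,7,9}; col 6 has {3,4,6,9}; box has {1,3,4,5,6,9} → only 8 remains.
(5,3) = 6: row 5 has {1,3,4,5,8,9}; col 3 has {4,5,9}; box has {2,5,7,8,9} → only 6 remains.
(6,3) = 3: row 6 has {1,2,4,5,6,7,8,9}; col 3 has {4,5,6,9}; box has {2,5,6,7,8,9} → only 3 remains.
(8,2) = 5: row 8 has {1,2,4,6,9}; col 2 has {2,3,6,7,8,9}; box has {3,4,6,9} → only 5 remains.
(8,6) = 7: row 8 has {1,2,4,5,6,9}; col 6 has {3,4,6,8,9}; box has {6,8,9} → only 7 remains.
(9,2) = 1: row 9 has {3,4,6,8,9}; col 2 has {2,3,5,6,7,8,9}; box has {3,4,5,6,9} → only 1 remains.
(9,4) = 2: row 9 has {1,3,4,6,8,9}; col 4 has {1,5,6,8,9}; box has {6,7,8,9} → only 2 remains.
(9,6) = 5: row 9 has {1,2,3,4,6,8,9}; col 6 has {3,4,6,7,8,9}; box has {2,6,7,8,9} → only 5 remains.
(4,2) = 4: row 4 has {2,3,5,6,7,8,9}; col 2 has {1,2,3,5,6,7,8,9}; box has {2,3,5,6,7,8,9} → only 4 remains.
(4,3) = 1: row 4 has {2,3,4,5,6,7,8,9}; col 3 has {3,4,5,6,9}; box has {2,3,4,5,6,7,8,9} → only 1 remains.
(5,4) = 7: row 5 has {1,3,4,5,6,8,9}; col 4 has {1,2,5,6,8,9}; box has {1,3,4,5,6,8,9} → only 7 remains.
(5,6) = 2: row 5 has {1,3,4,5,6,7,8,9}; col 6 has {3,4,5,6,7,8,9}; box has {1,3,4,5,6,7,8,9} → only 2 remains.
(7,3) = 2: row 7 has {3,5,6,7,8,9}; col 3 has {1,3,4,5,6,9}; box has {1,3,4,5,6,9} → only 2 remains.
(7,4) = 4: row 7 has {2,3,5,6,7,8,9}; col 4 has {1,2,5,6,7,8,9}; box has {2,5,6,7,8,9} → only 4 remains.
(7,6) = 1: row 7 has {2,3,4,5,6,7,8,9}; col 6 has {2,3,4,5,6,7,8,9}; box has {2,4,5,6,7,8,9} → only 1 remains.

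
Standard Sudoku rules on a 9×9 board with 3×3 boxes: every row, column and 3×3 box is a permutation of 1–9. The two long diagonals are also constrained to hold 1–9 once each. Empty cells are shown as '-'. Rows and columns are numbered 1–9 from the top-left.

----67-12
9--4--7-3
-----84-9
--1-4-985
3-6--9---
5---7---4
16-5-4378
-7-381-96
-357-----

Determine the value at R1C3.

3

R1C4 = 9: row 1 has {1,2,6,7}; col 4 has {3,4,5,7}; box has {4,6,7,8} → only 9 remains.
R4C2 = 2: row 4 has {1,4,5,8,9}; col 2 has {3,6,7}; box has {1,3,5,6} → only 2 remains.
R4C4 = 6: row 4 has {1,2,4,5,8,9}; col 4 has {3,4,5,7,9}; box has {4,7,9}; main diagonal has {3,9} → only 6 remains.
R4C6 = 3: row 4 has {1,2,4,5,6,8,9}; col 6 has {1,4,7,8,9}; box has {4,6,7,9}; anti-diagonal has {2,4,7} → only 3 remains.
R5C8 = 2: row 5 has {3,6,9}; col 8 has {1,7,8,9}; box has {4,5,8,9} → only 2 remains.
R6C6 = 2: row 6 has {4,5,7}; col 6 has {1,3,4,7,8,9}; box has {3,4,6,7,9}; main diagonal has {3,6,9} → only 2 remains.
R7C3 = 9: row 7 has {1,3,4,5,6,7,8}; col 3 has {1,5,6}; box has {1,3,5,6,7}; anti-diagonal has {2,3,4,7} → only 9 remains.
R7C5 = 2: row 7 has {1,3,4,5,6,7,8,9}; col 5 has {4,6,7,8}; box has {1,3,4,5,7,8} → only 2 remains.
R9C1 = 8: row 9 has {3,5,7}; col 1 has {1,3,5,9}; box has {1,3,5,6,7,9}; anti-diagonal has {2,3,4,7,9} → only 8 remains.
R9C5 = 9: row 9 has {3,5,7,8}; col 5 has {2,4,6,7,8}; box has {1,2,3,4,5,7,8} → only 9 remains.
R9C6 = 6: row 9 has {3,5,7,8,9}; col 6 has {1,2,3,4,7,8,9}; box has {1,2,3,4,5,7,8,9} → only 6 remains.
R9C8 = 4: row 9 has {3,5,6,7,8,9}; col 8 has {1,2,7,8,9}; box has {3,6,7,8,9} → only 4 remains.
R9C9 = 1: row 9 has {3,4,5,6,7,8,9}; col 9 has {2,3,4,5,6,8,9}; box has {3,4,6,7,8,9}; main diagonal has {2,3,6,9} → only 1 remains.
R1C1 = 4: row 1 has {1,2,6,7,9}; col 1 has {1,3,5,8,9}; box has {9}; main diagonal has {1,2,3,6,9} → only 4 remains.
R2C6 = 5: row 2 has {3,4,7,9}; col 6 has {1,2,3,4,6,7,8,9}; box has {4,6,7,8,9} → only 5 remains.
R2C8 = 6: row 2 has {3,4,5,7,9}; col 8 has {1,2,4,7,8,9}; box has {1,2,3,4,7,9}; anti-diagonal has {2,3,4,7,8,9} → only 6 remains.
R3C3 = 7: row 3 has {4,8,9}; col 3 has {1,5,6,9}; box has {4,9}; main diagonal has {1,2,3,4,6,9} → only 7 remains.
R3C8 = 5: row 3 has {4,7,8,9}; col 8 has {1,2,4,6,7,8,9}; box has {1,2,3,4,6,7,9} → only 5 remains.
R4C1 = 7: row 4 has {1,2,3,4,5,6,8,9}; col 1 has {1,3,4,5,8,9}; box has {1,2,3,5,6} → only 7 remains.
R5C5 = 5: row 5 has {2,3,6,9}; col 5 has {2,4,6,7,8,9}; box has {2,3,4,6,7,9}; main diagonal has {1,2,3,4,6,7,9}; anti-diagonal has {2,3,4,6,7,8,9} → only 5 remains.
R5C7 = 1: row 5 has {2,3,5,6,9}; col 7 has {3,4,7,9}; box has {2,4,5,8,9} → only 1 remains.
R5C9 = 7: row 5 has {1,2,3,5,6,9}; col 9 has {1,2,3,4,5,6,8,9}; box has {1,2,4,5,8,9} → only 7 remains.
R6C3 = 8: row 6 has {2,4,5,7}; col 3 has {1,5,6,7,9}; box has {1,2,3,5,6,7} → only 8 remains.
R6C4 = 1: row 6 has {2,4,5,7,8}; col 4 has {3,4,5,6,7,9}; box has {2,3,4,5,6,7,9}; anti-diagonal has {2,3,4,5,6,7,8,9} → only 1 remains.
R6C7 = 6: row 6 has {1,2,4,5,7,8}; col 7 has {1,3,4,7,9}; box has {1,2,4,5,7,8,9} → only 6 remains.
R6C8 = 3: row 6 has {1,2,4,5,6,7,8}; col 8 has {1,2,4,5,6,7,8,9}; box has {1,2,4,5,6,7,8,9} → only 3 remains.
R8C1 = 2: row 8 has {1,3,6,7,8,9}; col 1 has {1,3,4,5,7,8,9}; box has {1,3,5,6,7,8,9} → only 2 remains.
R8C3 = 4: row 8 has {1,2,3,6,7,8,9}; col 3 has {1,5,6,7,8,9}; box has {1,2,3,5,6,7,8,9} → only 4 remains.
R8C7 = 5: row 8 has {1,2,3,4,6,7,8,9}; col 7 has {1,3,4,6,7,9}; box has {1,3,4,6,7,8,9} → only 5 remains.
R9C7 = 2: row 9 has {1,3,4,5,6,7,8,9}; col 7 has {1,3,4,5,6,7,9}; box has {1,3,4,5,6,7,8,9} → only 2 remains.
R1C3 = 3: row 1 has {1,2,4,6,7,9}; col 3 has {1,4,5,6,7,8,9}; box has {4,7,9} → only 3 remains.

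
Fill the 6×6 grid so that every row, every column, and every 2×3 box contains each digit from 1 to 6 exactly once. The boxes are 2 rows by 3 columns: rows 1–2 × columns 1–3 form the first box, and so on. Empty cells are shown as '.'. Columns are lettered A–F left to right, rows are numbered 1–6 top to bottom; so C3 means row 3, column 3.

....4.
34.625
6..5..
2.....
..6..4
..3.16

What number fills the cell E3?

3

C2 = 1 (sole candidate).
C3 = 4 (sole candidate).
E3 = 3: row 3 has {4,5,6}; col 5 has {1,2,4}; box has {5} → only 3 remains.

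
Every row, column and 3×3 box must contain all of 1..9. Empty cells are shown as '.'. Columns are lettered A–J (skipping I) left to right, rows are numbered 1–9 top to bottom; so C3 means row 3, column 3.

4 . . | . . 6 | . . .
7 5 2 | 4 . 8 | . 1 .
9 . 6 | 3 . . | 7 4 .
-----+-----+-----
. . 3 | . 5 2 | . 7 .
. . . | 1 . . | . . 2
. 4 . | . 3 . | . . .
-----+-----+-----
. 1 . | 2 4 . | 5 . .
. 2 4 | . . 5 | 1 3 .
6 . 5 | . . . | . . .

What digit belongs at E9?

1

E2 = 9: row 2 has {1,2,4,5,7,8}; col 5 has {3,4,5}; box has {3,4,6,8} → only 9 remains.
B3 = 8: row 3 has {3,4,6,7,9}; col 2 has {1,2,4,5}; box has {2,4,5,6,7,9} → only 8 remains.
F3 = 1: row 3 has {3,4,6,7,8,9}; col 6 has {2,5,6,8}; box has {3,4,6,8,9} → only 1 remains.
J3 = 5: row 3 has {1,3,4,6,7,8,9}; col 9 has {2}; box has {1,4,7} → only 5 remains.
A8 = 8: row 8 has {1,2,3,4,5}; col 1 has {4,6,7,9}; box has {1,2,4,5,6} → only 8 remains.
B1 = 3: row 1 has {4,6}; col 2 has {1,2,4,5,8}; box has {2,4,5,6,7,8,9} → only 3 remains.
C1 = 1: row 1 has {3,4,6}; col 3 has {2,3,4,5,6}; box has {2,3,4,5,6,7,8,9} → only 1 remains.
E3 = 2: row 3 has {1,3,4,5,6,7,8,9}; col 5 has {3,4,5,9}; box has {1,3,4,6,8,9} → only 2 remains.
A4 = 1: row 4 has {2,3,5,7}; col 1 has {4,6,7,8,9}; box has {3,4} → only 1 remains.
A5 = 5: row 5 has {1,2}; col 1 has {1,4,6,7,8,9}; box has {1,3,4} → only 5 remains.
A6 = 2: row 6 has {3,4}; col 1 has {1,4,5,6,7,8,9}; box has {1,3,4,5} → only 2 remains.
A7 = 3: row 7 has {1,2,4,5}; col 1 has {1,2,4,5,6,7,8,9}; box has {1,2,4,5,6,8} → only 3 remains.
E1 = 7: row 1 has {1,3,4,6}; col 5 has {2,3,4,5,9}; box has {1,2,3,4,6,8,9} → only 7 remains.
E8 = 6: row 8 has {1,2,3,4,5,8}; col 5 has {2,3,4,5,7,9}; box has {2,4,5} → only 6 remains.
D1 = 5: row 1 has {1,3,4,6,7}; col 4 has {1,2,3,4}; box has {1,2,3,4,6,7,8,9} → only 5 remains.
E5 = 8: row 5 has {1,2,5}; col 5 has {2,3,4,5,6,7,9}; box has {1,2,3,5} → only 8 remains.
E9 = 1: row 9 has {5,6}; col 5 has {2,3,4,5,6,7,8,9}; box has {2,4,5,6} → only 1 remains.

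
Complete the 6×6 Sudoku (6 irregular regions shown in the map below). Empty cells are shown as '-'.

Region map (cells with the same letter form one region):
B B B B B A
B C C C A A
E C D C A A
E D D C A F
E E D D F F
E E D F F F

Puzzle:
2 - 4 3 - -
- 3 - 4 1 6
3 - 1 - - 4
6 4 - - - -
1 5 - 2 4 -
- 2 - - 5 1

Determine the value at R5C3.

6

R1C5 = 6: row 1 has {2,3,4}; col 5 has {1,4,5}; region has {2,3,4} → only 6 remains.
R1C6 = 5: row 1 has {2,3,4,6}; col 6 has {1,4,6}; region has {1,4,6} → only 5 remains.
R2C1 = 5: row 2 has {1,3,4,6}; col 1 has {1,2,3,6}; region has {2,3,4,6} → only 5 remains.
R2C3 = 2: row 2 has {1,3,4,5,6}; col 3 has {1,4}; region has {3,4} → only 2 remains.
R3C2 = 6: row 3 has {1,3,4}; col 2 has {2,3,4,5}; region has {2,3,4} → only 6 remains.
R3C4 = 5: row 3 has {1,3,4,6}; col 4 has {2,3,4}; region has {2,3,4,6} → only 5 remains.
R3C5 = 2: row 3 has {1,3,4,5,6}; col 5 has {1,4,5,6}; region has {1,4,5,6} → only 2 remains.
R4C4 = 1: row 4 has {4,6}; col 4 has {2,3,4,5}; region has {2,3,4,5,6} → only 1 remains.
R4C5 = 3: row 4 has {1,4,6}; col 5 has {1,2,4,5,6}; region has {1,2,4,5,6} → only 3 remains.
R4C6 = 2: row 4 has {1,3,4,6}; col 6 has {1,4,5,6}; region has {1,4,5} → only 2 remains.
R5C6 = 3: row 5 has {1,2,4,5}; col 6 has {1,2,4,5,6}; region has {1,2,4,5} → only 3 remains.
R6C1 = 4: row 6 has {1,2,5}; col 1 has {1,2,3,5,6}; region has {1,2,3,5,6} → only 4 remains.
R6C4 = 6: row 6 has {1,2,4,5}; col 4 has {1,2,3,4,5}; region has {1,2,3,4,5} → only 6 remains.
R1C2 = 1: row 1 has {2,3,4,5,6}; col 2 has {2,3,4,5,6}; region has {2,3,4,5,6} → only 1 remains.
R4C3 = 5: row 4 has {1,2,3,4,6}; col 3 has {1,2,4}; region has {1,2,4} → only 5 remains.
R5C3 = 6: row 5 has {1,2,3,4,5}; col 3 has {1,2,4,5}; region has {1,2,4,5} → only 6 remains.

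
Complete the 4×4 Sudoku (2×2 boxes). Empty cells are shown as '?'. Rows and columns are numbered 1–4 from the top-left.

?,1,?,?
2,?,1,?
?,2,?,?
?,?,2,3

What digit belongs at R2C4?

R2C4 = 4: row 2 has {1,2}; col 4 has {3}; box has {1} → only 4 remains.

4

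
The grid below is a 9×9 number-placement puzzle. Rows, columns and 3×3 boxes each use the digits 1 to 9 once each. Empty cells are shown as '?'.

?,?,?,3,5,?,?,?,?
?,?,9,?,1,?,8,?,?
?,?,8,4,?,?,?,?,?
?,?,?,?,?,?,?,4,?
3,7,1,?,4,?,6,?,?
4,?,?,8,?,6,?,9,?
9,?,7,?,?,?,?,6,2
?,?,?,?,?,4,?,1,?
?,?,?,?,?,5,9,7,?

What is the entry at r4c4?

r1c8 = 2: row 1 has {3,5}; col 8 has {1,4,6,7,9}; box has {8} → only 2 remains.
r7c4 = 1: row 7 has {2,6,7,9}; col 4 has {3,4,8}; box has {4,5} → only 1 remains.
r1c6 = 8: in row 1, 8 can only go here (every other open cell in that row sees an 8).
r7c6 = 3: row 7 has {1,2,6,7,9}; col 6 has {4,5,6,8}; box has {1,4,5} → only 3 remains.
r7c5 = 8: row 7 has {1,2,3,6,7,9}; col 5 has {1,4,5}; box has {1,3,4,5} → only 8 remains.
r1c9 = 9: in row 1, 9 can only go here (every other open cell in that row sees a 9).
r4c2 = 9: in column 2, 9 can only go here (every other open cell in that column sees a 9).
r4c6 = 1: in column 6, 1 can only go here (every other open cell in that column sees a 1).
r5c8 = 8: in column 8, 8 can only go here (every other open cell in that column sees an 8).
r5c9 = 5: row 5 has {1,3,4,6,7,8}; col 9 has {2,9}; box has {4,6,8,9} → only 5 remains.
r4c1 = 8: in row 4, 8 can only go here (every other open cell in that row sees an 8).
r4c3 = 6: in row 4, 6 can only go here (every other open cell in that row sees a 6).
r1c3 = 4: row 1 has {2,3,5,8,9}; col 3 has {1,6,7,8,9}; box has {8,9} → only 4 remains.
r2c9 = 4: in row 2, 4 can only go here (every other open cell in that row sees a 4).
r4c4 = 5: in row 4, 5 can only go here (every other open cell in that row sees a 5).

5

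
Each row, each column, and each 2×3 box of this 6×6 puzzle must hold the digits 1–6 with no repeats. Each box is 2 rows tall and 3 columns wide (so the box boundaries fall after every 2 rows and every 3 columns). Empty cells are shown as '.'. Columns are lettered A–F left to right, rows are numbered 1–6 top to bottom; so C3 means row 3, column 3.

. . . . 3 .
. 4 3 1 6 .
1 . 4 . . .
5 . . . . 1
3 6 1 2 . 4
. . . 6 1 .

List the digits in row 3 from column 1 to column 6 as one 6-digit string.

A2 = 2: row 2 has {1,3,4,6}; col 1 has {1,3,5}; box has {3,4} → only 2 remains.
F2 = 5: row 2 has {1,2,3,4,6}; col 6 has {1,4}; box has {1,3,6} → only 5 remains.
E5 = 5: row 5 has {1,2,3,4,6}; col 5 has {1,3,6}; box has {1,2,4,6} → only 5 remains.
A6 = 4: row 6 has {1,6}; col 1 has {1,2,3,5}; box has {1,3,6} → only 4 remains.
F6 = 3: row 6 has {1,4,6}; col 6 has {1,4,5}; box has {1,2,4,5,6} → only 3 remains.
A1 = 6: row 1 has {3}; col 1 has {1,2,3,4,5}; box has {2,3,4} → only 6 remains.
C1 = 5: row 1 has {3,6}; col 3 has {1,3,4}; box has {2,3,4,6} → only 5 remains.
D1 = 4: row 1 has {3,5,6}; col 4 has {1,2,6}; box has {1,3,5,6} → only 4 remains.
F1 = 2: row 1 has {3,4,5,6}; col 6 has {1,3,4,5}; box has {1,3,4,5,6} → only 2 remains.
E3 = 2: row 3 has {1,4}; col 5 has {1,3,5,6}; box has {1} → only 2 remains.
F3 = 6: row 3 has {1,2,4}; col 6 has {1,2,3,4,5}; box has {1,2} → only 6 remains.
D4 = 3: row 4 has {1,5}; col 4 has {1,2,4,6}; box has {1,2,6} → only 3 remains.
E4 = 4: row 4 has {1,3,5}; col 5 has {1,2,3,5,6}; box has {1,2,3,6} → only 4 remains.
C6 = 2: row 6 has {1,3,4,6}; col 3 has {1,3,4,5}; box has {1,3,4,6} → only 2 remains.
B1 = 1: row 1 has {2,3,4,5,6}; col 2 has {4,6}; box has {2,3,4,5,6} → only 1 remains.
B3 = 3: row 3 has {1,2,4,6}; col 2 has {1,4,6}; box has {1,4,5} → only 3 remains.
D3 = 5: row 3 has {1,2,3,4,6}; col 4 has {1,2,3,4,6}; box has {1,2,3,4,6} → only 5 remains.

134526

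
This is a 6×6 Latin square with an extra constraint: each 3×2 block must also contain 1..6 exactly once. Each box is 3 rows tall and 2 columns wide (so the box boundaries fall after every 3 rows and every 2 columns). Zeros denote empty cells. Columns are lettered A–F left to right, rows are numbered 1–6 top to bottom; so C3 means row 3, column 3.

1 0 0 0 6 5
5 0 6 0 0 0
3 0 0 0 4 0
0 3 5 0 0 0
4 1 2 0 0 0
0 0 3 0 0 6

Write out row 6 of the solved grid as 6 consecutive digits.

253416

C1 = 4 (sole candidate).
C3 = 1 (sole candidate).
F3 = 2 (sole candidate).
D5 = 6 (sole candidate).
F5 = 3 (sole candidate).
A6 = 2: row 6 has {3,6}; col 1 has {1,3,4,5}; box has {1,3,4} → only 2 remains.
B6 = 5: row 6 has {2,3,6}; col 2 has {1,3}; box has {1,2,3,4} → only 5 remains.
E6 = 1: row 6 has {2,3,5,6}; col 5 has {4,6}; box has {3,6} → only 1 remains.
B1 = 2 (sole candidate).
D1 = 3 (sole candidate).
B2 = 4 (sole candidate).
D2 = 2 (sole candidate).
E2 = 3 (sole candidate).
F2 = 1 (sole candidate).
B3 = 6 (sole candidate).
D3 = 5 (sole candidate).
A4 = 6 (sole candidate).
E4 = 2 (sole candidate).
F4 = 4 (sole candidate).
E5 = 5 (sole candidate).
D6 = 4: row 6 has {1,2,3,5,6}; col 4 has {2,3,5,6}; box has {2,3,5,6} → only 4 remains.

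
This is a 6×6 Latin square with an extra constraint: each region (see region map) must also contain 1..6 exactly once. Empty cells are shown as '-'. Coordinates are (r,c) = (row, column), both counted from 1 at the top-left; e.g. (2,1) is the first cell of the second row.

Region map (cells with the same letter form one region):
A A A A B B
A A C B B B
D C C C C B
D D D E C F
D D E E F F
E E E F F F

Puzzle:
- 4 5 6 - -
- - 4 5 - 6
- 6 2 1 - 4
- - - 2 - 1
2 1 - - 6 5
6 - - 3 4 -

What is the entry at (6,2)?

(5,3) = 3 (sole candidate).
(5,4) = 4 (sole candidate).
(6,2) = 5: row 6 has {3,4,6}; col 2 has {1,4,6}; region has {2,3,4,6} → only 5 remains.

5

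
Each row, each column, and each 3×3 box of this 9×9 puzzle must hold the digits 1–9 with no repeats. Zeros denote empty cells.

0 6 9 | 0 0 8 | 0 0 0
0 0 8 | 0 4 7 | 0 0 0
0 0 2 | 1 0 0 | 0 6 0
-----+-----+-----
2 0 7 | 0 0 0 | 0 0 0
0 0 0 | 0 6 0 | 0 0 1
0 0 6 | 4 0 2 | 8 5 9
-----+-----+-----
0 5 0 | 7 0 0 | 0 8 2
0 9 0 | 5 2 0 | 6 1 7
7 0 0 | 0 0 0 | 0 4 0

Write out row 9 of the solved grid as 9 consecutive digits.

r4c8 = 3 (sole candidate).
r4c7 = 4 (sole candidate).
r4c9 = 6 (sole candidate).
r2c4 = 6 (hidden single in row 2).
r3c9 = 8 (hidden single in row 3).
r6c5 = 7 (hidden single in row 6).
r8c1 = 8 (hidden single in row 8).
r9c2 = 2: in row 9, 2 can only go here (every other open cell in that row sees a 2).
r9c6 = 6: in row 9, 6 can only go here (every other open cell in that row sees a 6).
r7c1 = 6 (hidden single in row 7).
r5c1 = 9 (hidden single in column 1).
r3c2 = 7 (hidden single in column 2).
r3c1 = 4 (hidden single in row 3).
r1c9 = 4 (hidden single in row 1).
r5c2 = 4 (hidden single in column 2).
r5c4 = 8 (hidden single in row 5).
r4c4 = 9 (sole candidate).
r9c4 = 3: row 9 has {2,4,6,7}; col 4 has {1,4,5,6,7,8,9}; box has {2,5,6,7} → only 3 remains.
r9c9 = 5: row 9 has {2,3,4,6,7}; col 9 has {1,2,4,6,7,8,9}; box has {1,2,4,6,7,8} → only 5 remains.
r1c4 = 2 (sole candidate).
r1c8 = 7 (sole candidate).
r2c9 = 3 (sole candidate).
r5c8 = 2 (sole candidate).
r8c6 = 4 (sole candidate).
r9c3 = 1: row 9 has {2,3,4,5,6,7}; col 3 has {2,6,7,8,9}; box has {2,5,6,7,8,9} → only 1 remains.
r9c7 = 9: row 9 has {1,2,3,4,5,6,7}; col 7 has {4,6,8}; box has {1,2,4,5,6,7,8} → only 9 remains.
r2c2 = 1 (sole candidate).
r2c8 = 9 (sole candidate).
r3c7 = 5 (sole candidate).
r4c2 = 8 (sole candidate).
r5c7 = 7 (sole candidate).
r6c2 = 3 (sole candidate).
r7c7 = 3 (sole candidate).
r8c3 = 3 (sole candidate).
r9c5 = 8: row 9 has {1,2,3,4,5,6,7,9}; col 5 has {2,4,6,7}; box has {2,3,4,5,6,7} → only 8 remains.

721386945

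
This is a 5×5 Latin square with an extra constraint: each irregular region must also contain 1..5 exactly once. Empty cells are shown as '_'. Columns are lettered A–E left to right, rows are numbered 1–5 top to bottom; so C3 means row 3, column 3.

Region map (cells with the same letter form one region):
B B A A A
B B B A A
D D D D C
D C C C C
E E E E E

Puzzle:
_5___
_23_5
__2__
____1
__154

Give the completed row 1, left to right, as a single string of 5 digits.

15432

C1 = 4: row 1 has {5}; col 3 has {1,2,3}; region has {5} → only 4 remains.
D2 = 1: row 2 has {2,3,5}; col 4 has {5}; region has {4,5} → only 1 remains.
E3 = 3: row 3 has {2}; col 5 has {1,4,5}; region has {1} → only 3 remains.
B4 = 4: row 4 has {1}; col 2 has {2,5}; region has {1,3} → only 4 remains.
C4 = 5: row 4 has {1,4}; col 3 has {1,2,3,4}; region has {1,3,4} → only 5 remains.
D4 = 2: row 4 has {1,4,5}; col 4 has {1,5}; region has {1,3,4,5} → only 2 remains.
B5 = 3: row 5 has {1,4,5}; col 2 has {2,4,5}; region has {1,4,5} → only 3 remains.
A1 = 1: row 1 has {4,5}; col 1 has {}; region has {2,3,5} → only 1 remains.
D1 = 3: row 1 has {1,4,5}; col 4 has {1,2,5}; region has {1,4,5} → only 3 remains.
E1 = 2: row 1 has {1,3,4,5}; col 5 has {1,3,4,5}; region has {1,3,4,5} → only 2 remains.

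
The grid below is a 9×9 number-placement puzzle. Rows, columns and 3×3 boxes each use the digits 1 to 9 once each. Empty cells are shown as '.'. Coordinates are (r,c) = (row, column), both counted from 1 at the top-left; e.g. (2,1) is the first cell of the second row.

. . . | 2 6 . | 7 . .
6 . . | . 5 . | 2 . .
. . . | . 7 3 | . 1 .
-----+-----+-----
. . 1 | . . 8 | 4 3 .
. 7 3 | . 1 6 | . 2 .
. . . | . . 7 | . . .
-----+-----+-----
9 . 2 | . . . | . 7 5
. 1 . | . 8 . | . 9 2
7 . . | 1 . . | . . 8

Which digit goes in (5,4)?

5

(5,9) = 9 (sole candidate).
(7,6) = 4 (sole candidate).
(8,6) = 5 (sole candidate).
(7,5) = 3 (sole candidate).
(7,4) = 6 (sole candidate).
(7,7) = 1 (sole candidate).
(8,4) = 7 (sole candidate).
(7,2) = 8 (sole candidate).
(2,6) = 1 (hidden single in row 2).
(2,3) = 7 (hidden single in row 2).
(1,6) = 9 (sole candidate).
(9,6) = 2 (sole candidate).
(9,5) = 9 (sole candidate).
(4,5) = 2 (sole candidate).
(6,5) = 4 (sole candidate).
(4,1) = 5 (sole candidate).
(4,4) = 9 (sole candidate).
(5,4) = 5: row 5 has {1,2,3,6,7,9}; col 4 has {1,2,6,7,9}; box has {1,2,4,6,7,8,9} → only 5 remains.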